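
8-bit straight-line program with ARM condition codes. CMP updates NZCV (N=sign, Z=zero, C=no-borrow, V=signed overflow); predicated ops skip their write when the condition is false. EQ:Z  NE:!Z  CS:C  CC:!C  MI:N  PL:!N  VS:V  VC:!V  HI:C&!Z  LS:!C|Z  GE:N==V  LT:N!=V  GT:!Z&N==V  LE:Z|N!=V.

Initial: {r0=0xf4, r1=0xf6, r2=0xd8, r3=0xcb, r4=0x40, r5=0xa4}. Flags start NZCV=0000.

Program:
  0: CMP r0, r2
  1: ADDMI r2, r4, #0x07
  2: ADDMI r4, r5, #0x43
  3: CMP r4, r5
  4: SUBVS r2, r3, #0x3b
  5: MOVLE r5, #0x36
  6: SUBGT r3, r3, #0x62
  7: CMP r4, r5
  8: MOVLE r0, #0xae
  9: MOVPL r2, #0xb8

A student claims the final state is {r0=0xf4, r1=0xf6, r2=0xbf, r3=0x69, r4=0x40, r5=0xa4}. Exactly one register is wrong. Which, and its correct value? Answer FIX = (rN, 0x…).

[0] flags=0010 → (cmp)
[1] flags=0010 MI?F → skip
[2] flags=0010 MI?F → skip
[3] flags=1001 → (cmp)
[4] flags=1001 VS?T → r2=0x90
[5] flags=1001 LE?F → skip
[6] flags=1001 GT?T → r3=0x69
[7] flags=1001 → (cmp)
[8] flags=1001 LE?F → skip
[9] flags=1001 PL?F → skip

FIX = (r2, 0x90)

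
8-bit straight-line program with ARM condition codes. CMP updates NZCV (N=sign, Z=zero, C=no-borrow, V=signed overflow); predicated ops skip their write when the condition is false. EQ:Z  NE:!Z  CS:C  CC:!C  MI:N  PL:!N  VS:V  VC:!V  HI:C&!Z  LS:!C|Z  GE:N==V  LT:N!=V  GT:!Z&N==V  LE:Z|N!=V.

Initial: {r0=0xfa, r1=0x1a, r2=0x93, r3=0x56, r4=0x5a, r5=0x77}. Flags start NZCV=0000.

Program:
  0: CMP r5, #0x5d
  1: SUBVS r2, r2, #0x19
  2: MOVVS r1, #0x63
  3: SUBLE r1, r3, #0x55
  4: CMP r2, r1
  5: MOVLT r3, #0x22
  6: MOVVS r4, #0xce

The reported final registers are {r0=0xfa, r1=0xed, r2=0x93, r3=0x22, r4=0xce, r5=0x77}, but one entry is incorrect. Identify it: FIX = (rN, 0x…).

FIX = (r1, 0x1a)

0: ✓ CMP  NZCV=0010
1: · SUBVS
2: · MOVVS
3: · SUBLE
4: ✓ CMP  NZCV=0011
5: ✓ MOVLT  r3←0x22
6: ✓ MOVVS  r4←0xce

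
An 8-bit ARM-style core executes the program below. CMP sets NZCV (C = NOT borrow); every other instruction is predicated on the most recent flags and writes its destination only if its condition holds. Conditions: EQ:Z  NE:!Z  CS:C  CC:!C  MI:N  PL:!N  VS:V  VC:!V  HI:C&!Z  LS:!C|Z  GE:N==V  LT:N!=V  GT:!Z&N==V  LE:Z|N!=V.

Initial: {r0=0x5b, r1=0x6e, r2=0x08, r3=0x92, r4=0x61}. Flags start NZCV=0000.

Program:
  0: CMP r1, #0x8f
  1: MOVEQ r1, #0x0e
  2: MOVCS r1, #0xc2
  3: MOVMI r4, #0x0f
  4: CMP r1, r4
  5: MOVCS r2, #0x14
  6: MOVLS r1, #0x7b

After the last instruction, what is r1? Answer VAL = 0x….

VAL = 0x6e

0: ✓ CMP  NZCV=1001
1: · MOVEQ
2: · MOVCS
3: ✓ MOVMI  r4←0x0f
4: ✓ CMP  NZCV=0010
5: ✓ MOVCS  r2←0x14
6: · MOVLS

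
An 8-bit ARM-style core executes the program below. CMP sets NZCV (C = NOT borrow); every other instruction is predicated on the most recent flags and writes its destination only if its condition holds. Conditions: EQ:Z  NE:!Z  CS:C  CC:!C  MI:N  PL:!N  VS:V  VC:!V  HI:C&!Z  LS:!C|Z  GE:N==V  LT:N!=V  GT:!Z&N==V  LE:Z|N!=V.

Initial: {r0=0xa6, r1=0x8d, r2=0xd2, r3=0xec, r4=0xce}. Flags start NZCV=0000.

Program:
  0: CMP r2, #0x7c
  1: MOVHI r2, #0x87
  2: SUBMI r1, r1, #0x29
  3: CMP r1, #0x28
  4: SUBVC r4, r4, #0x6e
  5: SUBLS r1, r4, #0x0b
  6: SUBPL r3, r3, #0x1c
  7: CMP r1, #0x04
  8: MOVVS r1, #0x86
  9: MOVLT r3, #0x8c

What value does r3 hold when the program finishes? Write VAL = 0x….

[0] flags=0011 → (cmp)
[1] flags=0011 HI?T → r2=0x87
[2] flags=0011 MI?F → skip
[3] flags=0011 → (cmp)
[4] flags=0011 VC?F → skip
[5] flags=0011 LS?F → skip
[6] flags=0011 PL?T → r3=0xd0
[7] flags=1010 → (cmp)
[8] flags=1010 VS?F → skip
[9] flags=1010 LT?T → r3=0x8c

VAL = 0x8c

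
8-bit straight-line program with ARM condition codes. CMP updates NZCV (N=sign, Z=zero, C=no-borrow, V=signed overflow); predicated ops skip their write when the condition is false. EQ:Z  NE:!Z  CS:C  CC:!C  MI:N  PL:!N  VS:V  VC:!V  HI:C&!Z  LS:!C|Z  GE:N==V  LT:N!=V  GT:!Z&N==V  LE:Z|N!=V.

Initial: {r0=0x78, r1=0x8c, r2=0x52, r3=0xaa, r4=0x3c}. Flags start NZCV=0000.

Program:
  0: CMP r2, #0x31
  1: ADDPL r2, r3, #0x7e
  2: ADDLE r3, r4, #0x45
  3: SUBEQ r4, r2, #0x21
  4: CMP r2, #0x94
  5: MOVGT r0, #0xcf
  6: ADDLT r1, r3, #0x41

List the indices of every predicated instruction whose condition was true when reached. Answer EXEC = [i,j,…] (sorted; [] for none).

EXEC = [1,5]

[0] flags=0010 → (cmp)
[1] flags=0010 PL?T → r2=0x28
[2] flags=0010 LE?F → skip
[3] flags=0010 EQ?F → skip
[4] flags=1001 → (cmp)
[5] flags=1001 GT?T → r0=0xcf
[6] flags=1001 LT?F → skip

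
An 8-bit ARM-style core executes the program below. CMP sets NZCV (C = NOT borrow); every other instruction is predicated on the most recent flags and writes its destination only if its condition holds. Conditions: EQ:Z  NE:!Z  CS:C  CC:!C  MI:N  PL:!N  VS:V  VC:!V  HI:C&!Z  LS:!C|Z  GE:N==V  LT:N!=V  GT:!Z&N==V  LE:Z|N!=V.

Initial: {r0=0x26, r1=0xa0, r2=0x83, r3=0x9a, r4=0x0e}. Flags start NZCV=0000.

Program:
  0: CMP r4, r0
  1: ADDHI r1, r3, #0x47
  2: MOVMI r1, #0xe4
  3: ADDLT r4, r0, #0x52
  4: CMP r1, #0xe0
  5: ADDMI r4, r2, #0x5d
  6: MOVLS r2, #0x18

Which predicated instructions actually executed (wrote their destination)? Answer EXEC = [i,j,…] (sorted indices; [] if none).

[0] flags=1000 → (cmp)
[1] flags=1000 HI?F → skip
[2] flags=1000 MI?T → r1=0xe4
[3] flags=1000 LT?T → r4=0x78
[4] flags=0010 → (cmp)
[5] flags=0010 MI?F → skip
[6] flags=0010 LS?F → skip

EXEC = [2,3]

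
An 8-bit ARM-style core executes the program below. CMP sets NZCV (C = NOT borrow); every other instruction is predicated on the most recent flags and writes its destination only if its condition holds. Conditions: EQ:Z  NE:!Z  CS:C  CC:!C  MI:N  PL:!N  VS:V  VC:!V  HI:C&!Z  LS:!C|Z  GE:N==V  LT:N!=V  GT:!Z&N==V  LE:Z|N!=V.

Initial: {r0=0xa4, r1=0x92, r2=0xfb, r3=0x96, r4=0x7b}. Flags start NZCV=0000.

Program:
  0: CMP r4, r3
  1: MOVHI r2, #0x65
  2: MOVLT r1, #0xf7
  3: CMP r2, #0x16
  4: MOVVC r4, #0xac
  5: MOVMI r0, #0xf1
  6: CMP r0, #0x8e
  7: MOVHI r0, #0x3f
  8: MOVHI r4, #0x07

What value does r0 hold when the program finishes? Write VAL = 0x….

VAL = 0x3f

[0] flags=1001 → (cmp)
[1] flags=1001 HI?F → skip
[2] flags=1001 LT?F → skip
[3] flags=1010 → (cmp)
[4] flags=1010 VC?T → r4=0xac
[5] flags=1010 MI?T → r0=0xf1
[6] flags=0010 → (cmp)
[7] flags=0010 HI?T → r0=0x3f
[8] flags=0010 HI?T → r4=0x07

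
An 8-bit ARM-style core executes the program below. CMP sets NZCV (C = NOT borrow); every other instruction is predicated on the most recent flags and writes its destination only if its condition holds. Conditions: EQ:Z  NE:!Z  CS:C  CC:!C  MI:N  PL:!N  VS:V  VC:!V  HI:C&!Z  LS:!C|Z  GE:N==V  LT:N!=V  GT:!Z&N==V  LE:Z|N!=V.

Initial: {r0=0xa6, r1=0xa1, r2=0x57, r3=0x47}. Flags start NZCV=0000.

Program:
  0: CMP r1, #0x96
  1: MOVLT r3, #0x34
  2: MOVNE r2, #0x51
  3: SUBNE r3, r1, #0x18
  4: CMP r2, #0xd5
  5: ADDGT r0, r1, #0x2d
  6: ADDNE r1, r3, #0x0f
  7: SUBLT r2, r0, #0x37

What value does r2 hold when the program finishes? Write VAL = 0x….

[0] flags=0010 → (cmp)
[1] flags=0010 LT?F → skip
[2] flags=0010 NE?T → r2=0x51
[3] flags=0010 NE?T → r3=0x89
[4] flags=0000 → (cmp)
[5] flags=0000 GT?T → r0=0xce
[6] flags=0000 NE?T → r1=0x98
[7] flags=0000 LT?F → skip

VAL = 0x51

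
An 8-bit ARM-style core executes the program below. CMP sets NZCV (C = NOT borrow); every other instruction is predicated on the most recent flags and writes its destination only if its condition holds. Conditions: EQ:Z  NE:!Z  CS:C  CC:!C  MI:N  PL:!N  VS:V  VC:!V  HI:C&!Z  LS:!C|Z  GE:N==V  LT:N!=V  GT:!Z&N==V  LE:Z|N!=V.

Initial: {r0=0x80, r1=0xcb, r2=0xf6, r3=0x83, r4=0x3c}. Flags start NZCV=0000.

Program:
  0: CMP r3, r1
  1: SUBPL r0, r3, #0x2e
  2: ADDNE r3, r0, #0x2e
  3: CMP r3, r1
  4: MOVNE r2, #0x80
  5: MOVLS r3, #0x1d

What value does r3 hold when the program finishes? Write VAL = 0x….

VAL = 0x1d

0: ✓ CMP  NZCV=1000
1: · SUBPL
2: ✓ ADDNE  r3←0xae
3: ✓ CMP  NZCV=1000
4: ✓ MOVNE  r2←0x80
5: ✓ MOVLS  r3←0x1d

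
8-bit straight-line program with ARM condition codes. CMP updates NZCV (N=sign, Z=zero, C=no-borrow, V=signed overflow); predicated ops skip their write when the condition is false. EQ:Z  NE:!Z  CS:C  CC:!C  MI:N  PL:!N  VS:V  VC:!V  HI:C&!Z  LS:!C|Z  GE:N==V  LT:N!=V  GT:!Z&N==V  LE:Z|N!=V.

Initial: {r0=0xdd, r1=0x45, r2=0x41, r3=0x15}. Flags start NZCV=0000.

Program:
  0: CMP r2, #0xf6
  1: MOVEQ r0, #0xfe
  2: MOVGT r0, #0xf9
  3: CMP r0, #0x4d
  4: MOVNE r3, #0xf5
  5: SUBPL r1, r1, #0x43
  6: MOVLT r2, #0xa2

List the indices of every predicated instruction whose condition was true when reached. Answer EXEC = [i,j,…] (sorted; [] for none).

[0] flags=0000 → (cmp)
[1] flags=0000 EQ?F → skip
[2] flags=0000 GT?T → r0=0xf9
[3] flags=1010 → (cmp)
[4] flags=1010 NE?T → r3=0xf5
[5] flags=1010 PL?F → skip
[6] flags=1010 LT?T → r2=0xa2

EXEC = [2,4,6]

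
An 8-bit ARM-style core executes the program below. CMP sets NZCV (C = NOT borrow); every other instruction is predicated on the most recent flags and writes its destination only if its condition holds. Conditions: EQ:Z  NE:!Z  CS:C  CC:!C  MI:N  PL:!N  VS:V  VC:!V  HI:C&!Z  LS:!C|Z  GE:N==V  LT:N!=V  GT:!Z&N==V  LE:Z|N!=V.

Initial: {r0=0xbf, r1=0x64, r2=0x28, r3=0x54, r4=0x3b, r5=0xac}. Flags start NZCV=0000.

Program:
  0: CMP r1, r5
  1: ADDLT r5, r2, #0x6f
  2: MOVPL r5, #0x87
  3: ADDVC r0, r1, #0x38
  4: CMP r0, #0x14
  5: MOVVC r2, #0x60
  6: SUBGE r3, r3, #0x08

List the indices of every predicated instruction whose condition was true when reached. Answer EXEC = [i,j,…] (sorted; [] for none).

0: ✓ CMP  NZCV=1001
1: · ADDLT
2: · MOVPL
3: · ADDVC
4: ✓ CMP  NZCV=1010
5: ✓ MOVVC  r2←0x60
6: · SUBGE

EXEC = [5]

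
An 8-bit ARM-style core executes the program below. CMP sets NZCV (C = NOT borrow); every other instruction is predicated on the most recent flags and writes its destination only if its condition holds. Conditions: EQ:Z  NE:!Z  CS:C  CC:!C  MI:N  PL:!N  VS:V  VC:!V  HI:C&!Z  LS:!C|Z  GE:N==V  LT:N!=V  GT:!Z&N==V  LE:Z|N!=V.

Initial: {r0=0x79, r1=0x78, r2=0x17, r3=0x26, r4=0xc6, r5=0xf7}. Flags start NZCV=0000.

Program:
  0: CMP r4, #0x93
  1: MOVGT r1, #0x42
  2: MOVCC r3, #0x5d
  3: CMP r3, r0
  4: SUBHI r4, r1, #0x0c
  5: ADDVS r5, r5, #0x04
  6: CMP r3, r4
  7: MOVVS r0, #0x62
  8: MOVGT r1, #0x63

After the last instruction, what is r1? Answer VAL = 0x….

0: ✓ CMP  NZCV=0010
1: ✓ MOVGT  r1←0x42
2: · MOVCC
3: ✓ CMP  NZCV=1000
4: · SUBHI
5: · ADDVS
6: ✓ CMP  NZCV=0000
7: · MOVVS
8: ✓ MOVGT  r1←0x63

VAL = 0x63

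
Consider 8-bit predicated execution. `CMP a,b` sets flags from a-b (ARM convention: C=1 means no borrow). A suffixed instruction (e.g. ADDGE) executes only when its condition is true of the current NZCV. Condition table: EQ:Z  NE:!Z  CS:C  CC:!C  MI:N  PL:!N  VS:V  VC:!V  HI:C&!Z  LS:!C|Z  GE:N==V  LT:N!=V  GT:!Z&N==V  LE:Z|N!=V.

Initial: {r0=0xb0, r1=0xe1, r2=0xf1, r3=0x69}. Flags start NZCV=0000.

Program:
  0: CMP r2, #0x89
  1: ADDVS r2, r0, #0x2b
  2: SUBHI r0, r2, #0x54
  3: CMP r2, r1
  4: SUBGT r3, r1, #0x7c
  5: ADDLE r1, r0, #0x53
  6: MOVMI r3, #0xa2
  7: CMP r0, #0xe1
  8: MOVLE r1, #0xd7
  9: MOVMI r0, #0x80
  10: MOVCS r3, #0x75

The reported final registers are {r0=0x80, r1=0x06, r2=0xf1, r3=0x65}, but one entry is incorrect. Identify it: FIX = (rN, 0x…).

0: ✓ CMP  NZCV=0010
1: · ADDVS
2: ✓ SUBHI  r0←0x9d
3: ✓ CMP  NZCV=0010
4: ✓ SUBGT  r3←0x65
5: · ADDLE
6: · MOVMI
7: ✓ CMP  NZCV=1000
8: ✓ MOVLE  r1←0xd7
9: ✓ MOVMI  r0←0x80
10: · MOVCS

FIX = (r1, 0xd7)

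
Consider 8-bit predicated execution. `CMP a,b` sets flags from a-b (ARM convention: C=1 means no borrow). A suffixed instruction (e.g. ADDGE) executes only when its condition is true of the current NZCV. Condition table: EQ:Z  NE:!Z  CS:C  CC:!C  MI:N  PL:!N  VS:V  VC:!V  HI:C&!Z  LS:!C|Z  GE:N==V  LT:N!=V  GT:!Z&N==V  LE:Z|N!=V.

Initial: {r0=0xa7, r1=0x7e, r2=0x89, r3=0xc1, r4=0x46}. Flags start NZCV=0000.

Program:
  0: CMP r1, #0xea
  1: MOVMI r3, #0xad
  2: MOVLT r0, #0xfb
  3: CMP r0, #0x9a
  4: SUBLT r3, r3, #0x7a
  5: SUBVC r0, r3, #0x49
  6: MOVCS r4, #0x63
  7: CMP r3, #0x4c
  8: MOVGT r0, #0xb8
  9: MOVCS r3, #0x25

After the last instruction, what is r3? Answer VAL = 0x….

VAL = 0x25

[0] flags=1001 → (cmp)
[1] flags=1001 MI?T → r3=0xad
[2] flags=1001 LT?F → skip
[3] flags=0010 → (cmp)
[4] flags=0010 LT?F → skip
[5] flags=0010 VC?T → r0=0x64
[6] flags=0010 CS?T → r4=0x63
[7] flags=0011 → (cmp)
[8] flags=0011 GT?F → skip
[9] flags=0011 CS?T → r3=0x25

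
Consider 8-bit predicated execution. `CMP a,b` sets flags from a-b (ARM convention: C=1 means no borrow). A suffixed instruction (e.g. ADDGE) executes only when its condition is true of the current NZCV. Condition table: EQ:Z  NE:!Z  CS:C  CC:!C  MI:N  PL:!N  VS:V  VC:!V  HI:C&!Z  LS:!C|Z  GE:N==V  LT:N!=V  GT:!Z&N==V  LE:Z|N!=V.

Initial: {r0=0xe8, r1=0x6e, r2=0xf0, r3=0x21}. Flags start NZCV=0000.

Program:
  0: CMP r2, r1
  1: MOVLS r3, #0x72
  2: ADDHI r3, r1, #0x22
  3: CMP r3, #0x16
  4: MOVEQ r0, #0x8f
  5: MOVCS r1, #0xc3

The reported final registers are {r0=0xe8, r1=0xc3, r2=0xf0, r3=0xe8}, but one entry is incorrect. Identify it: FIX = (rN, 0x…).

FIX = (r3, 0x90)

0: ✓ CMP  NZCV=1010
1: · MOVLS
2: ✓ ADDHI  r3←0x90
3: ✓ CMP  NZCV=0011
4: · MOVEQ
5: ✓ MOVCS  r1←0xc3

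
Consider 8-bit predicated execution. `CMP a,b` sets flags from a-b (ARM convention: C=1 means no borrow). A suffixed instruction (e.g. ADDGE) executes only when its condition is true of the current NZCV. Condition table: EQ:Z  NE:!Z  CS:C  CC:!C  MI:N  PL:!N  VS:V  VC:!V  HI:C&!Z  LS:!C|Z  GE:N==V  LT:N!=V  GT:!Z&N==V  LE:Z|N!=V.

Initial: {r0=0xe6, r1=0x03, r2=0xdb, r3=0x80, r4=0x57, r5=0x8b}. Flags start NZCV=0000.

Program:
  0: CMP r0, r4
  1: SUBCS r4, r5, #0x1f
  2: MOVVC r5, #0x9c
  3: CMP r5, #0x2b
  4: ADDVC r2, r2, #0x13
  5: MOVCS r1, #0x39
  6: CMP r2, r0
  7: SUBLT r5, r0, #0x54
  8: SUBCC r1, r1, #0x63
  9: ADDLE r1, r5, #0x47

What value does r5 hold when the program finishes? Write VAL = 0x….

VAL = 0x92

[0] flags=1010 → (cmp)
[1] flags=1010 CS?T → r4=0x6c
[2] flags=1010 VC?T → r5=0x9c
[3] flags=0011 → (cmp)
[4] flags=0011 VC?F → skip
[5] flags=0011 CS?T → r1=0x39
[6] flags=1000 → (cmp)
[7] flags=1000 LT?T → r5=0x92
[8] flags=1000 CC?T → r1=0xd6
[9] flags=1000 LE?T → r1=0xd9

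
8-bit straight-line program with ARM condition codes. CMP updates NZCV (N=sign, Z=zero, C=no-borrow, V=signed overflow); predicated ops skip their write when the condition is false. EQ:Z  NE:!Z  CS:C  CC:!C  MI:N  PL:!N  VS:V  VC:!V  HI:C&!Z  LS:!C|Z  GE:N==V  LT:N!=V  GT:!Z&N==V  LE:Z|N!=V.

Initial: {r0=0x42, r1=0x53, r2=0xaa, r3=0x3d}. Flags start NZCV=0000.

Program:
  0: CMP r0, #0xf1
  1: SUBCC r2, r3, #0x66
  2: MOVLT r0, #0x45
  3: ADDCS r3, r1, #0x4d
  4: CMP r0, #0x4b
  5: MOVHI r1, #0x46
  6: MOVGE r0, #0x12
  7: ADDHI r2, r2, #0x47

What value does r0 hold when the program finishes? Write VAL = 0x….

0: ✓ CMP  NZCV=0000
1: ✓ SUBCC  r2←0xd7
2: · MOVLT
3: · ADDCS
4: ✓ CMP  NZCV=1000
5: · MOVHI
6: · MOVGE
7: · ADDHI

VAL = 0x42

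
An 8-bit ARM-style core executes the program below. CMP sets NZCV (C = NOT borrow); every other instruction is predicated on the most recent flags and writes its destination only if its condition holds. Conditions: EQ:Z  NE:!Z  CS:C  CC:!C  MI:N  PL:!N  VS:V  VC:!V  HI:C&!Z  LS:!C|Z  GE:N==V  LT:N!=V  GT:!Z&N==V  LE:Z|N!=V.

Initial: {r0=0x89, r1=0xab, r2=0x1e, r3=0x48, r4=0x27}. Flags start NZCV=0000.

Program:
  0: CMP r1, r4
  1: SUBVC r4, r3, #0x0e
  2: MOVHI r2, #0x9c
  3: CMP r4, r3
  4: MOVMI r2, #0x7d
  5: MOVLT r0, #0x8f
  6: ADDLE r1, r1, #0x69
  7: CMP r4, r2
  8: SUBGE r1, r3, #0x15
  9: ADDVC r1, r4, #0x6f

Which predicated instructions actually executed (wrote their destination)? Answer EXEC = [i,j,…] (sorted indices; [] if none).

EXEC = [1,2,4,5,6,9]

[0] flags=1010 → (cmp)
[1] flags=1010 VC?T → r4=0x3a
[2] flags=1010 HI?T → r2=0x9c
[3] flags=1000 → (cmp)
[4] flags=1000 MI?T → r2=0x7d
[5] flags=1000 LT?T → r0=0x8f
[6] flags=1000 LE?T → r1=0x14
[7] flags=1000 → (cmp)
[8] flags=1000 GE?F → skip
[9] flags=1000 VC?T → r1=0xa9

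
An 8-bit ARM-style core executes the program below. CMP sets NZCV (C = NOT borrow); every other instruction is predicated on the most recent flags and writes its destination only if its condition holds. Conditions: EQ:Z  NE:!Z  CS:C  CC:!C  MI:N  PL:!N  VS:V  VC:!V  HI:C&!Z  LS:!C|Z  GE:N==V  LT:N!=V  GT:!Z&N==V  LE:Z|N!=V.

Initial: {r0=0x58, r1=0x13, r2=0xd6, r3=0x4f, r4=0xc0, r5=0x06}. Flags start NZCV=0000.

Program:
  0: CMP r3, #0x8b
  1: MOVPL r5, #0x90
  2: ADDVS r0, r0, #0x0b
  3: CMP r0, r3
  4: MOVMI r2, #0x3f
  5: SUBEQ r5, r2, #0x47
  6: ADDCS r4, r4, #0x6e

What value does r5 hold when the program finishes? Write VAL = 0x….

[0] flags=1001 → (cmp)
[1] flags=1001 PL?F → skip
[2] flags=1001 VS?T → r0=0x63
[3] flags=0010 → (cmp)
[4] flags=0010 MI?F → skip
[5] flags=0010 EQ?F → skip
[6] flags=0010 CS?T → r4=0x2e

VAL = 0x06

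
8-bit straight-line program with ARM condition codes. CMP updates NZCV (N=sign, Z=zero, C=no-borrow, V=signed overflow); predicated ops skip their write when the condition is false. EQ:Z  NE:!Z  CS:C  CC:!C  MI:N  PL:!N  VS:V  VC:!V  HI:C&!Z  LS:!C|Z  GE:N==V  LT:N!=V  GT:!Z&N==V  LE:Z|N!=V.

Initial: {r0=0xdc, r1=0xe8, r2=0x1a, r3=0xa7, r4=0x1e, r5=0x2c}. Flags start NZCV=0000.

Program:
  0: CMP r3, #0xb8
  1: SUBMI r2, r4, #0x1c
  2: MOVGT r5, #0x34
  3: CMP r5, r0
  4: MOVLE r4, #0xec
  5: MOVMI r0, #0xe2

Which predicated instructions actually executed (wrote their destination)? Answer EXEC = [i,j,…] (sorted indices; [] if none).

EXEC = [1]

[0] flags=1000 → (cmp)
[1] flags=1000 MI?T → r2=0x02
[2] flags=1000 GT?F → skip
[3] flags=0000 → (cmp)
[4] flags=0000 LE?F → skip
[5] flags=0000 MI?F → skip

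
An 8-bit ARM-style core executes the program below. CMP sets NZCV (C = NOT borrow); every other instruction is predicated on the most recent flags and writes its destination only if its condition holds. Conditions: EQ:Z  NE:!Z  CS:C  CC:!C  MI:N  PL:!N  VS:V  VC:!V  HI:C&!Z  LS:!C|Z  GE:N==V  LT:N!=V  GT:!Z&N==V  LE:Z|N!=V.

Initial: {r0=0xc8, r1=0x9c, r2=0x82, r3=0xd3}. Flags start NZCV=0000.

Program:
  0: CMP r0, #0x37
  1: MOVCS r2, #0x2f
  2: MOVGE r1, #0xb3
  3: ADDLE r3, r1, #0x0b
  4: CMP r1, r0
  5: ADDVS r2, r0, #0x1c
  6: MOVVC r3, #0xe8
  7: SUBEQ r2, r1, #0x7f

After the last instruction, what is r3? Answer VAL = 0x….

VAL = 0xe8

0: ✓ CMP  NZCV=1010
1: ✓ MOVCS  r2←0x2f
2: · MOVGE
3: ✓ ADDLE  r3←0xa7
4: ✓ CMP  NZCV=1000
5: · ADDVS
6: ✓ MOVVC  r3←0xe8
7: · SUBEQ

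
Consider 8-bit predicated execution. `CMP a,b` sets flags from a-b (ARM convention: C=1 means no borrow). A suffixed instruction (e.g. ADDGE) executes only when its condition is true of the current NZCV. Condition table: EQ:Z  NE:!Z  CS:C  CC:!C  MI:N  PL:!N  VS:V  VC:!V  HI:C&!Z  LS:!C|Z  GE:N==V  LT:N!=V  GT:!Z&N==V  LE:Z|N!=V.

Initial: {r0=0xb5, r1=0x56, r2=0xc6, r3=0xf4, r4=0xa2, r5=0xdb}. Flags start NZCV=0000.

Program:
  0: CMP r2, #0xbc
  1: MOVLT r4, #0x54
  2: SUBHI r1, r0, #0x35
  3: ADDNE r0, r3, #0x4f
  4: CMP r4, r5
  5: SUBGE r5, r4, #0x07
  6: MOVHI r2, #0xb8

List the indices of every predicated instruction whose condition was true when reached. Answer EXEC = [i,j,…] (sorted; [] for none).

EXEC = [2,3]

0: ✓ CMP  NZCV=0010
1: · MOVLT
2: ✓ SUBHI  r1←0x80
3: ✓ ADDNE  r0←0x43
4: ✓ CMP  NZCV=1000
5: · SUBGE
6: · MOVHI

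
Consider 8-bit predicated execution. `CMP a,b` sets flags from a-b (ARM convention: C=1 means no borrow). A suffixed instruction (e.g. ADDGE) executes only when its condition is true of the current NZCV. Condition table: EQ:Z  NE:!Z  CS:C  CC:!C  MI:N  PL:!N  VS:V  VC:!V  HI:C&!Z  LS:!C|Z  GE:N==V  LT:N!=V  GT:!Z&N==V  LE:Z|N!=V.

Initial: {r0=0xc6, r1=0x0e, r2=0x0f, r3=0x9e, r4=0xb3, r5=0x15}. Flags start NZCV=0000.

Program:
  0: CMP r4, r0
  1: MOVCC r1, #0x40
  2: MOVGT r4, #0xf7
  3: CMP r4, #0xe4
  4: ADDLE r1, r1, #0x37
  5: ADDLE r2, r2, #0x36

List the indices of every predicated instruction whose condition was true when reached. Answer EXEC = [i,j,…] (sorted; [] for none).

EXEC = [1,4,5]

0: ✓ CMP  NZCV=1000
1: ✓ MOVCC  r1←0x40
2: · MOVGT
3: ✓ CMP  NZCV=1000
4: ✓ ADDLE  r1←0x77
5: ✓ ADDLE  r2←0x45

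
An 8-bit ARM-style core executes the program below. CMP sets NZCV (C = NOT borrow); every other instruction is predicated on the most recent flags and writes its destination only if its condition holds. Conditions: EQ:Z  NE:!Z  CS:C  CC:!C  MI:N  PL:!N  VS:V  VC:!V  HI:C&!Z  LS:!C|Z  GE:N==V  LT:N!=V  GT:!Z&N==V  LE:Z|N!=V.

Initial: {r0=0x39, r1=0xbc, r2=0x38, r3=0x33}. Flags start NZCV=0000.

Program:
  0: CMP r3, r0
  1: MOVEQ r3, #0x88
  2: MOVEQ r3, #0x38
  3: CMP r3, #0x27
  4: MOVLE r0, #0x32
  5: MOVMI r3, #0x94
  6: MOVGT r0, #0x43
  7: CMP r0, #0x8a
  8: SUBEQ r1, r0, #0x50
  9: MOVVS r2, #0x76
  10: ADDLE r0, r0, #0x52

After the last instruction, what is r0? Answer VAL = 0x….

[0] flags=1000 → (cmp)
[1] flags=1000 EQ?F → skip
[2] flags=1000 EQ?F → skip
[3] flags=0010 → (cmp)
[4] flags=0010 LE?F → skip
[5] flags=0010 MI?F → skip
[6] flags=0010 GT?T → r0=0x43
[7] flags=1001 → (cmp)
[8] flags=1001 EQ?F → skip
[9] flags=1001 VS?T → r2=0x76
[10] flags=1001 LE?F → skip

VAL = 0x43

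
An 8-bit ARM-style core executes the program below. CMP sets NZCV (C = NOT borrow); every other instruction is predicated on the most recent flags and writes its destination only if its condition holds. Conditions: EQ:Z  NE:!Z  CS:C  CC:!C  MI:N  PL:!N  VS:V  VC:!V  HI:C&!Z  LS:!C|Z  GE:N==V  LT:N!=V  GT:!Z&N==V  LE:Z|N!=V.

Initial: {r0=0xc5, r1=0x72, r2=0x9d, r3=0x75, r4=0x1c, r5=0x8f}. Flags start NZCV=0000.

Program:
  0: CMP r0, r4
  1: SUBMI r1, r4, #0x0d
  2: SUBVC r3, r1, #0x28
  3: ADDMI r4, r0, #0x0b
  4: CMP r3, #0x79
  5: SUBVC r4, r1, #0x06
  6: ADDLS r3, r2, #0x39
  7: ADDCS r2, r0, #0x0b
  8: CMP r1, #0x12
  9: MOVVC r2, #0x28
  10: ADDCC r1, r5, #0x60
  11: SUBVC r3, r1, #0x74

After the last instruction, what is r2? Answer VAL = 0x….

VAL = 0x28

0: ✓ CMP  NZCV=1010
1: ✓ SUBMI  r1←0x0f
2: ✓ SUBVC  r3←0xe7
3: ✓ ADDMI  r4←0xd0
4: ✓ CMP  NZCV=0011
5: · SUBVC
6: · ADDLS
7: ✓ ADDCS  r2←0xd0
8: ✓ CMP  NZCV=1000
9: ✓ MOVVC  r2←0x28
10: ✓ ADDCC  r1←0xef
11: ✓ SUBVC  r3←0x7b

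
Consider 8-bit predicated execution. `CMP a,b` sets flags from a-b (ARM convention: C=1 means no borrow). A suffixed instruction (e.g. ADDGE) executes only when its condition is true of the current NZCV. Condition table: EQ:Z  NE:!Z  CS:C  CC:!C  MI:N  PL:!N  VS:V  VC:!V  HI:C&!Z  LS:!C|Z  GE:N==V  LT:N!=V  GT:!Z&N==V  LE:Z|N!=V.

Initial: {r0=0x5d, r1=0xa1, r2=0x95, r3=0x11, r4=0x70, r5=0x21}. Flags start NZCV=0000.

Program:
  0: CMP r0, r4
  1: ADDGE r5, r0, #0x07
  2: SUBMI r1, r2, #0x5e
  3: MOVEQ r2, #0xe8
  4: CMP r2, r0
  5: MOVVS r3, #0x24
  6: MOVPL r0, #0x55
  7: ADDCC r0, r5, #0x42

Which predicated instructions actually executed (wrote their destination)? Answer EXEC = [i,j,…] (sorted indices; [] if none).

[0] flags=1000 → (cmp)
[1] flags=1000 GE?F → skip
[2] flags=1000 MI?T → r1=0x37
[3] flags=1000 EQ?F → skip
[4] flags=0011 → (cmp)
[5] flags=0011 VS?T → r3=0x24
[6] flags=0011 PL?T → r0=0x55
[7] flags=0011 CC?F → skip

EXEC = [2,5,6]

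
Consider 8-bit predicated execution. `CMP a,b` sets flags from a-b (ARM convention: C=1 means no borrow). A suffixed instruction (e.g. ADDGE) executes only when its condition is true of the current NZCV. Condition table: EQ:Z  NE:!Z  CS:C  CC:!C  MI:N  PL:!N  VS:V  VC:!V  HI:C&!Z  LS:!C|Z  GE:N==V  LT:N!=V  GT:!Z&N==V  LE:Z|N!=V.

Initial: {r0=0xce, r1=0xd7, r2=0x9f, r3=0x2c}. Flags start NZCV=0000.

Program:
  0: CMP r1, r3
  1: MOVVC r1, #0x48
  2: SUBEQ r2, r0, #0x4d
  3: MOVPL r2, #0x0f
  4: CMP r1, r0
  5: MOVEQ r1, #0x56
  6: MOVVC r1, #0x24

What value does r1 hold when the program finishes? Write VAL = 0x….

[0] flags=1010 → (cmp)
[1] flags=1010 VC?T → r1=0x48
[2] flags=1010 EQ?F → skip
[3] flags=1010 PL?F → skip
[4] flags=0000 → (cmp)
[5] flags=0000 EQ?F → skip
[6] flags=0000 VC?T → r1=0x24

VAL = 0x24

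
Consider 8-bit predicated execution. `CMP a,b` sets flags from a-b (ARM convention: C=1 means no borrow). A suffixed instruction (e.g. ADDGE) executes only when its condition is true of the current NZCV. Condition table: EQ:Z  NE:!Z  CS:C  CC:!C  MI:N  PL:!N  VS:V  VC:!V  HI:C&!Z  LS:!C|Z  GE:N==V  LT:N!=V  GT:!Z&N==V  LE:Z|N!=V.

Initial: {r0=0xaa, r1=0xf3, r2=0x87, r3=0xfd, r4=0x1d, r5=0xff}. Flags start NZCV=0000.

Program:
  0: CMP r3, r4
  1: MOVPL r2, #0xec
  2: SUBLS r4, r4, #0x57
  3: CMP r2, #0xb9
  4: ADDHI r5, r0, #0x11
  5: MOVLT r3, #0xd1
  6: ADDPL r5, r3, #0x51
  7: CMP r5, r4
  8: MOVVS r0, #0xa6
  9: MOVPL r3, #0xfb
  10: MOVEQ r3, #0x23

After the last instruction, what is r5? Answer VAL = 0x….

VAL = 0xff

[0] flags=1010 → (cmp)
[1] flags=1010 PL?F → skip
[2] flags=1010 LS?F → skip
[3] flags=1000 → (cmp)
[4] flags=1000 HI?F → skip
[5] flags=1000 LT?T → r3=0xd1
[6] flags=1000 PL?F → skip
[7] flags=1010 → (cmp)
[8] flags=1010 VS?F → skip
[9] flags=1010 PL?F → skip
[10] flags=1010 EQ?F → skip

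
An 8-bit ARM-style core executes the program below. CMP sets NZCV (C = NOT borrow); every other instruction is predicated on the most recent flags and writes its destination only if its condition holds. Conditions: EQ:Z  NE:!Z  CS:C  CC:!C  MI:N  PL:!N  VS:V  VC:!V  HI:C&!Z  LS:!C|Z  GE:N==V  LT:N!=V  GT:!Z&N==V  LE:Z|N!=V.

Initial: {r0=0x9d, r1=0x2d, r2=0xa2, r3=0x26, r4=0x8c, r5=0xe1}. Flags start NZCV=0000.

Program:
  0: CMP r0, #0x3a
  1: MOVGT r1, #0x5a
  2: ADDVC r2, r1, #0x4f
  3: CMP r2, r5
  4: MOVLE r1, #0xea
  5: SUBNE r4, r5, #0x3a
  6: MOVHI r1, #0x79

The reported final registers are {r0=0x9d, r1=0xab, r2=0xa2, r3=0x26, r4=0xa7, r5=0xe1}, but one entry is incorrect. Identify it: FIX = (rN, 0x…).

[0] flags=0011 → (cmp)
[1] flags=0011 GT?F → skip
[2] flags=0011 VC?F → skip
[3] flags=1000 → (cmp)
[4] flags=1000 LE?T → r1=0xea
[5] flags=1000 NE?T → r4=0xa7
[6] flags=1000 HI?F → skip

FIX = (r1, 0xea)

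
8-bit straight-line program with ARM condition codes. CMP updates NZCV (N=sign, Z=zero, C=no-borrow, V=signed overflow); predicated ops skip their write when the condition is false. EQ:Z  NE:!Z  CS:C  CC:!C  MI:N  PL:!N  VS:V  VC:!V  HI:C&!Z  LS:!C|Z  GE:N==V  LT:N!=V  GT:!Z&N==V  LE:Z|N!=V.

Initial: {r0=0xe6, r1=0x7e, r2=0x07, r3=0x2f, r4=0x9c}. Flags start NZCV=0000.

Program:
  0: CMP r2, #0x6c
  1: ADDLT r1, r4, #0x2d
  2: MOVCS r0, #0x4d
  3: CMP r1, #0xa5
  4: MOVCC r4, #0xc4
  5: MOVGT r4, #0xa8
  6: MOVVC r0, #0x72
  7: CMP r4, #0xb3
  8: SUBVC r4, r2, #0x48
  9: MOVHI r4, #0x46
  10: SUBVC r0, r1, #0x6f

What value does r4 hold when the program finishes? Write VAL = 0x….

[0] flags=1000 → (cmp)
[1] flags=1000 LT?T → r1=0xc9
[2] flags=1000 CS?F → skip
[3] flags=0010 → (cmp)
[4] flags=0010 CC?F → skip
[5] flags=0010 GT?T → r4=0xa8
[6] flags=0010 VC?T → r0=0x72
[7] flags=1000 → (cmp)
[8] flags=1000 VC?T → r4=0xbf
[9] flags=1000 HI?F → skip
[10] flags=1000 VC?T → r0=0x5a

VAL = 0xbf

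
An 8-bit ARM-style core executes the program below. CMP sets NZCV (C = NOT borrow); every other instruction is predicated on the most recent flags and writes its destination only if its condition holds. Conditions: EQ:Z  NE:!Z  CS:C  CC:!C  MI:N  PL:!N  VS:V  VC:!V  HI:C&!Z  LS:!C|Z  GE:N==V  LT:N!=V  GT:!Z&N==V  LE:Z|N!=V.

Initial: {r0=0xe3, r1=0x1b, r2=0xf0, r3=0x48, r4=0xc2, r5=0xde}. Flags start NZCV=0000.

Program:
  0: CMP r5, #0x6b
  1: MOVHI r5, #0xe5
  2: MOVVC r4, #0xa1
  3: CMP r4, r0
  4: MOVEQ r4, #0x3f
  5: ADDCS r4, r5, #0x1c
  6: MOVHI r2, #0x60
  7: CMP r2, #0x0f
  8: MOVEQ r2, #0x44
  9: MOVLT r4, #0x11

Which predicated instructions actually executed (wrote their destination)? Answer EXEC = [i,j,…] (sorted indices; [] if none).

0: ✓ CMP  NZCV=0011
1: ✓ MOVHI  r5←0xe5
2: · MOVVC
3: ✓ CMP  NZCV=1000
4: · MOVEQ
5: · ADDCS
6: · MOVHI
7: ✓ CMP  NZCV=1010
8: · MOVEQ
9: ✓ MOVLT  r4←0x11

EXEC = [1,9]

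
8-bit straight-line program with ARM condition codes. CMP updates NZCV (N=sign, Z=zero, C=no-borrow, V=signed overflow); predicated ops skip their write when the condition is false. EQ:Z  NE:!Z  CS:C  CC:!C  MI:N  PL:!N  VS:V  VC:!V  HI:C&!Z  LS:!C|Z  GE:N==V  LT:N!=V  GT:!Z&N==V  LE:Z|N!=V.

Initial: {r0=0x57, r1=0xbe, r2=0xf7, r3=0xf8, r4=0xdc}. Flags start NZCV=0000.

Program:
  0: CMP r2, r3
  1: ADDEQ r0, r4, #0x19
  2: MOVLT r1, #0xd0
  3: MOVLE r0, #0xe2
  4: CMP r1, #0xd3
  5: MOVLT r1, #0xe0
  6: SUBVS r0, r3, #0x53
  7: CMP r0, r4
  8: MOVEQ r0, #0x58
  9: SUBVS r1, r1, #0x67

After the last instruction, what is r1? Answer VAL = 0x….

VAL = 0xe0

[0] flags=1000 → (cmp)
[1] flags=1000 EQ?F → skip
[2] flags=1000 LT?T → r1=0xd0
[3] flags=1000 LE?T → r0=0xe2
[4] flags=1000 → (cmp)
[5] flags=1000 LT?T → r1=0xe0
[6] flags=1000 VS?F → skip
[7] flags=0010 → (cmp)
[8] flags=0010 EQ?F → skip
[9] flags=0010 VS?F → skip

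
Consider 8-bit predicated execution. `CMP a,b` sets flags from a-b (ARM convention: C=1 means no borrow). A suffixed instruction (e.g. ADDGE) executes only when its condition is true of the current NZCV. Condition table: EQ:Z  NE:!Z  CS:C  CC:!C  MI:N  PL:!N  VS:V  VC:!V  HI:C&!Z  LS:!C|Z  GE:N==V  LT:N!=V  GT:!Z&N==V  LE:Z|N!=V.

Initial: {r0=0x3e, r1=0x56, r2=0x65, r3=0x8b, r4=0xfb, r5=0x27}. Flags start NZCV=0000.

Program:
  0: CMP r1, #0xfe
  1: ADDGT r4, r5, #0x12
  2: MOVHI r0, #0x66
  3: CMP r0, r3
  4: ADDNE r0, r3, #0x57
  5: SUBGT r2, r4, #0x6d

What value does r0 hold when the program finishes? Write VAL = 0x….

[0] flags=0000 → (cmp)
[1] flags=0000 GT?T → r4=0x39
[2] flags=0000 HI?F → skip
[3] flags=1001 → (cmp)
[4] flags=1001 NE?T → r0=0xe2
[5] flags=1001 GT?T → r2=0xcc

VAL = 0xe2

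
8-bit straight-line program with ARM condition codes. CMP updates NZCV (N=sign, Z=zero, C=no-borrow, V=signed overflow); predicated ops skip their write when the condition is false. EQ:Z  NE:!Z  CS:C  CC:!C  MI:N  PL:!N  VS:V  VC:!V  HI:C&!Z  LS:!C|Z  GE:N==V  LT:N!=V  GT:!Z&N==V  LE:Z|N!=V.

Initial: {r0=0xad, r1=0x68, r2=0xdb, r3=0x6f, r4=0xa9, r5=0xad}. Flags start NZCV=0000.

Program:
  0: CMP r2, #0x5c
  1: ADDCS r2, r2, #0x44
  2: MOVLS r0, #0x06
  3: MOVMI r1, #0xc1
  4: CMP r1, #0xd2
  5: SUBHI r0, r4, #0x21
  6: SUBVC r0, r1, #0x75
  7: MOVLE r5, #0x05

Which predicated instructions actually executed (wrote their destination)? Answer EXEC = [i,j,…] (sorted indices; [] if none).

0: ✓ CMP  NZCV=0011
1: ✓ ADDCS  r2←0x1f
2: · MOVLS
3: · MOVMI
4: ✓ CMP  NZCV=1001
5: · SUBHI
6: · SUBVC
7: · MOVLE

EXEC = [1]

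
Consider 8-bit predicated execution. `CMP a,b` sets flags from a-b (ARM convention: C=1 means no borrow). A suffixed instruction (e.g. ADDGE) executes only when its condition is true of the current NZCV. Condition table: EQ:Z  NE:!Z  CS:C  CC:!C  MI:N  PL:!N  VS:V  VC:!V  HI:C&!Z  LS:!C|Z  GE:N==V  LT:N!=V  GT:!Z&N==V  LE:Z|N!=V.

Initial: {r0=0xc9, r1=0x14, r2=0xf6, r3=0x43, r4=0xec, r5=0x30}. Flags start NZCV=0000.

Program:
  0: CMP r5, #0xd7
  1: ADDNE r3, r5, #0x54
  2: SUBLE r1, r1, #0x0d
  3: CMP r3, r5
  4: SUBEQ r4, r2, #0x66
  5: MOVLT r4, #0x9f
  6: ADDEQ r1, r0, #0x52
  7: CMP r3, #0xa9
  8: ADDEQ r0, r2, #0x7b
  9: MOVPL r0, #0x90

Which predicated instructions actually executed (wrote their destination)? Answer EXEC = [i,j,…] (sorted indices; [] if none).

EXEC = [1,5]

[0] flags=0000 → (cmp)
[1] flags=0000 NE?T → r3=0x84
[2] flags=0000 LE?F → skip
[3] flags=0011 → (cmp)
[4] flags=0011 EQ?F → skip
[5] flags=0011 LT?T → r4=0x9f
[6] flags=0011 EQ?F → skip
[7] flags=1000 → (cmp)
[8] flags=1000 EQ?F → skip
[9] flags=1000 PL?F → skip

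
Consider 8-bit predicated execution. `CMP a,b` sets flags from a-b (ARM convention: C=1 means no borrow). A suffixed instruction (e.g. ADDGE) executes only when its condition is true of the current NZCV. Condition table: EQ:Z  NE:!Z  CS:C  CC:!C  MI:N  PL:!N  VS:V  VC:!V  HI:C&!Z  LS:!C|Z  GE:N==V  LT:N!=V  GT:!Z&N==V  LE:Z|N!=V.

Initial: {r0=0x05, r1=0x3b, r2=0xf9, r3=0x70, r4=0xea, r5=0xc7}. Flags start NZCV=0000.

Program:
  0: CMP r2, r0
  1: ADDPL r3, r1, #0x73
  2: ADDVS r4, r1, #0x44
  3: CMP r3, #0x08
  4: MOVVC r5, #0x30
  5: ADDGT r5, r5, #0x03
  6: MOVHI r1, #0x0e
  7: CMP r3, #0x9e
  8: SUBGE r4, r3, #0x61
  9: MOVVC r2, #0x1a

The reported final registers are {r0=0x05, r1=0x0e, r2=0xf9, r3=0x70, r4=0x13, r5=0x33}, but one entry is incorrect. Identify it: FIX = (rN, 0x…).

[0] flags=1010 → (cmp)
[1] flags=1010 PL?F → skip
[2] flags=1010 VS?F → skip
[3] flags=0010 → (cmp)
[4] flags=0010 VC?T → r5=0x30
[5] flags=0010 GT?T → r5=0x33
[6] flags=0010 HI?T → r1=0x0e
[7] flags=1001 → (cmp)
[8] flags=1001 GE?T → r4=0x0f
[9] flags=1001 VC?F → skip

FIX = (r4, 0x0f)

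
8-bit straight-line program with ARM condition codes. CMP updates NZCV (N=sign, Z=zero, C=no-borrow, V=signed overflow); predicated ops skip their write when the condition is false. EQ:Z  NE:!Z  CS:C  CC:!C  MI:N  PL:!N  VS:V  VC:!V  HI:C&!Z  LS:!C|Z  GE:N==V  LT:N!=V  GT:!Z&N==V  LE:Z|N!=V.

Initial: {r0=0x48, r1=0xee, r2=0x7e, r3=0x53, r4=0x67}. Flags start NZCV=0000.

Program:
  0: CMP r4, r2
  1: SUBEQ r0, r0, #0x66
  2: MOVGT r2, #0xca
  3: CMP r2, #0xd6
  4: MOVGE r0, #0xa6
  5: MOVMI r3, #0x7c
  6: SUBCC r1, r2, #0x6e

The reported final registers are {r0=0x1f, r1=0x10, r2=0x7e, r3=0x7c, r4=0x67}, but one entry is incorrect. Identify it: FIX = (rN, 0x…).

[0] flags=1000 → (cmp)
[1] flags=1000 EQ?F → skip
[2] flags=1000 GT?F → skip
[3] flags=1001 → (cmp)
[4] flags=1001 GE?T → r0=0xa6
[5] flags=1001 MI?T → r3=0x7c
[6] flags=1001 CC?T → r1=0x10

FIX = (r0, 0xa6)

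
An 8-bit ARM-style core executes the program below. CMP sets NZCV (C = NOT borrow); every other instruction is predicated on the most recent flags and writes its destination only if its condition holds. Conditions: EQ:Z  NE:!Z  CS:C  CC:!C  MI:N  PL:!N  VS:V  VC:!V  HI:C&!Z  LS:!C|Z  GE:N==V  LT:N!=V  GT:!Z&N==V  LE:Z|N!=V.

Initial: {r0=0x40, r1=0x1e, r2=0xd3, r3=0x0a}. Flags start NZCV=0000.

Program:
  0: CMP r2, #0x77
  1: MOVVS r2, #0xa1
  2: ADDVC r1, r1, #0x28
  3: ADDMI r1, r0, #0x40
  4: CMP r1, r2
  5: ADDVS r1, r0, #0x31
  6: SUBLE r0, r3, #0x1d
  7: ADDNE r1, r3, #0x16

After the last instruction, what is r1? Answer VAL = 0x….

0: ✓ CMP  NZCV=0011
1: ✓ MOVVS  r2←0xa1
2: · ADDVC
3: · ADDMI
4: ✓ CMP  NZCV=0000
5: · ADDVS
6: · SUBLE
7: ✓ ADDNE  r1←0x20

VAL = 0x20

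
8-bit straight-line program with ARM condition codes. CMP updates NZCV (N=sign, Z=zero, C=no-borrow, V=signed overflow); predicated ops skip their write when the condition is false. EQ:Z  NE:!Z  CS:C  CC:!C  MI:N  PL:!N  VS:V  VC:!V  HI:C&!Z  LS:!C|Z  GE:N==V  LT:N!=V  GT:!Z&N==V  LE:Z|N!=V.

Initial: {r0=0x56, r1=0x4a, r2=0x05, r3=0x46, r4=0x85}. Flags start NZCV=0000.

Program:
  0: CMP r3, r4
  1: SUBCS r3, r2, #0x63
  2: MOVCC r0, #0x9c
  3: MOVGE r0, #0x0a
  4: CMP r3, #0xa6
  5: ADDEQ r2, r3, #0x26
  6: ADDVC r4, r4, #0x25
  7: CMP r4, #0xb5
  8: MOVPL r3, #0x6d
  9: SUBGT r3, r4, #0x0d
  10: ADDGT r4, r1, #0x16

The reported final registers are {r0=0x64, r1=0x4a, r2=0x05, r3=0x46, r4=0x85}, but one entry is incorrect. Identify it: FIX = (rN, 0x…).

FIX = (r0, 0x0a)

0: ✓ CMP  NZCV=1001
1: · SUBCS
2: ✓ MOVCC  r0←0x9c
3: ✓ MOVGE  r0←0x0a
4: ✓ CMP  NZCV=1001
5: · ADDEQ
6: · ADDVC
7: ✓ CMP  NZCV=1000
8: · MOVPL
9: · SUBGT
10: · ADDGT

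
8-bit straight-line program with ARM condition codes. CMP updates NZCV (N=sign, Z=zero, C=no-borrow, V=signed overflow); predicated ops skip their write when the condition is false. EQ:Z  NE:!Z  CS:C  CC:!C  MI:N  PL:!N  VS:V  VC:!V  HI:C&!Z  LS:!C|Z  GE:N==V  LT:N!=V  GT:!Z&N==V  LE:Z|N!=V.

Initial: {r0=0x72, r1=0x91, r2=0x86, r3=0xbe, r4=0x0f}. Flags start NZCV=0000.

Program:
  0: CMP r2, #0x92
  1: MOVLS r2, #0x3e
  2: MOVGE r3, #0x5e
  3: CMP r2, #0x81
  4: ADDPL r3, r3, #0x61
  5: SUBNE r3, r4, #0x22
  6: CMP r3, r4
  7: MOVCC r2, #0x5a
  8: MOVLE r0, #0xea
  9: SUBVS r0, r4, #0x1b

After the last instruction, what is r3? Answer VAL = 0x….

VAL = 0xed

0: ✓ CMP  NZCV=1000
1: ✓ MOVLS  r2←0x3e
2: · MOVGE
3: ✓ CMP  NZCV=1001
4: · ADDPL
5: ✓ SUBNE  r3←0xed
6: ✓ CMP  NZCV=1010
7: · MOVCC
8: ✓ MOVLE  r0←0xea
9: · SUBVS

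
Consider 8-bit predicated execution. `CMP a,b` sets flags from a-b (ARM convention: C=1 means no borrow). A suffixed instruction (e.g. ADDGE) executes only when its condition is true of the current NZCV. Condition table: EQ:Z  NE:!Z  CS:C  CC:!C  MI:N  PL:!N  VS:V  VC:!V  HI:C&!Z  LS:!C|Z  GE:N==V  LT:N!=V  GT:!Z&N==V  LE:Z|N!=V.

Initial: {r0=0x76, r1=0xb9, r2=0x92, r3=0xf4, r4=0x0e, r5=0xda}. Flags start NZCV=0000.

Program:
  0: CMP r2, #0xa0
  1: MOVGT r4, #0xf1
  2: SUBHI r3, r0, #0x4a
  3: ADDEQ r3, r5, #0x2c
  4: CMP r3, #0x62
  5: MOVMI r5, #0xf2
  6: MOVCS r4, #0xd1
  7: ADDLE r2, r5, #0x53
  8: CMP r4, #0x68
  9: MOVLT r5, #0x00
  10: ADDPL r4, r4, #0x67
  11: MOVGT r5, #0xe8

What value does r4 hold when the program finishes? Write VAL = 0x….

[0] flags=1000 → (cmp)
[1] flags=1000 GT?F → skip
[2] flags=1000 HI?F → skip
[3] flags=1000 EQ?F → skip
[4] flags=1010 → (cmp)
[5] flags=1010 MI?T → r5=0xf2
[6] flags=1010 CS?T → r4=0xd1
[7] flags=1010 LE?T → r2=0x45
[8] flags=0011 → (cmp)
[9] flags=0011 LT?T → r5=0x00
[10] flags=0011 PL?T → r4=0x38
[11] flags=0011 GT?F → skip

VAL = 0x38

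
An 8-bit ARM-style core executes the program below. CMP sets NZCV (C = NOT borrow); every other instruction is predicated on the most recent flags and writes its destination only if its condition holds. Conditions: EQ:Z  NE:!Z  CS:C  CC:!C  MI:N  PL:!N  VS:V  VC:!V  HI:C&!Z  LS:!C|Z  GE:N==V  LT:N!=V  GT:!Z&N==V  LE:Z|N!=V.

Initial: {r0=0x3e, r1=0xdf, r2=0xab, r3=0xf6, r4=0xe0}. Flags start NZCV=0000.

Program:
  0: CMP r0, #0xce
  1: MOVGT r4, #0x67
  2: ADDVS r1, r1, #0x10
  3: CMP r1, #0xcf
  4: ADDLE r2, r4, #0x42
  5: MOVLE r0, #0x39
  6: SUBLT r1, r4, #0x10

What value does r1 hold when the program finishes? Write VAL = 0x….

VAL = 0xdf

0: ✓ CMP  NZCV=0000
1: ✓ MOVGT  r4←0x67
2: · ADDVS
3: ✓ CMP  NZCV=0010
4: · ADDLE
5: · MOVLE
6: · SUBLT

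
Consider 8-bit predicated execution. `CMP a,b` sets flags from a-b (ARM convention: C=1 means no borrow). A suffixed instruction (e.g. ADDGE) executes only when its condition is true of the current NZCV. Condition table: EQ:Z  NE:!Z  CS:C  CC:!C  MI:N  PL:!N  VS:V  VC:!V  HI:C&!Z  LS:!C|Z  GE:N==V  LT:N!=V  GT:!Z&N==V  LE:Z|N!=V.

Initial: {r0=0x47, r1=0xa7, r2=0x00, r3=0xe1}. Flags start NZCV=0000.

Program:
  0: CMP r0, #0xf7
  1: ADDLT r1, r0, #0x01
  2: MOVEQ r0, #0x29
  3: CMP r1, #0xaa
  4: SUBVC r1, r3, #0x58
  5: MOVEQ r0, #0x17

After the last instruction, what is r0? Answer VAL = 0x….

[0] flags=0000 → (cmp)
[1] flags=0000 LT?F → skip
[2] flags=0000 EQ?F → skip
[3] flags=1000 → (cmp)
[4] flags=1000 VC?T → r1=0x89
[5] flags=1000 EQ?F → skip

VAL = 0x47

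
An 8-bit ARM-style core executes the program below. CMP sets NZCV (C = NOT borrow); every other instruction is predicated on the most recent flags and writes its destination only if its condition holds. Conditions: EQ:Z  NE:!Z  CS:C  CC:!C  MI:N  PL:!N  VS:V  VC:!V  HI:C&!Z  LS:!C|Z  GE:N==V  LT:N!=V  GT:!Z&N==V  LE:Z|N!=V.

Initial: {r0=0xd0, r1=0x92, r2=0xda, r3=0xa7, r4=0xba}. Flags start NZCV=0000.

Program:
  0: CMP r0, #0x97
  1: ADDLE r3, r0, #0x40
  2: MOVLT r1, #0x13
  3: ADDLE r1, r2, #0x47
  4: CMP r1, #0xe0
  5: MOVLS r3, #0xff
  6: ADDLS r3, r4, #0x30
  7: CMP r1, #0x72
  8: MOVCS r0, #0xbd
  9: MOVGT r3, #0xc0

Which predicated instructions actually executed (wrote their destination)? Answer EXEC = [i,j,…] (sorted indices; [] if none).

[0] flags=0010 → (cmp)
[1] flags=0010 LE?F → skip
[2] flags=0010 LT?F → skip
[3] flags=0010 LE?F → skip
[4] flags=1000 → (cmp)
[5] flags=1000 LS?T → r3=0xff
[6] flags=1000 LS?T → r3=0xea
[7] flags=0011 → (cmp)
[8] flags=0011 CS?T → r0=0xbd
[9] flags=0011 GT?F → skip

EXEC = [5,6,8]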